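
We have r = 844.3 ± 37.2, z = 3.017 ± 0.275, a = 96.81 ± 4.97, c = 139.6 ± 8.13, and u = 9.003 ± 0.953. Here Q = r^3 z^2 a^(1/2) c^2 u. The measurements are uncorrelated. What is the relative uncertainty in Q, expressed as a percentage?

Since Q is a product/quotient, work with relative uncertainties:
  (3·δr/r)² = (3×0.0441)² = 0.0175;  (2·δz/z)² = (2×0.0912)² = 0.0332;  (½·δa/a)² = (0.5×0.0513)² = 0.000659;  (2·δc/c)² = (2×0.0582)² = 0.0136;  (1·δu/u)² = (1×0.106)² = 0.0112
δQ/Q = √(0.0761) = 0.276

27.6%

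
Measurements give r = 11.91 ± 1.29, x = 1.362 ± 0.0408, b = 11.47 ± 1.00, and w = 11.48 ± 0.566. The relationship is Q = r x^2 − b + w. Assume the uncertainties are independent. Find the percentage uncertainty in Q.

13.4%

Let p = r·x^2 = 22.09. δp/p = √((1·δr/r)² + (2·δx/x)²) = √(0.0117 + 0.00359) = 0.124, so δp = 2.73.
Q = p − b + w: δQ = √(δp² + δb² + δw²) = √(7.48 + 1.00 + 0.320) = 2.97
Q = 22.10, so δQ/Q = 2.97/22.10 = 0.134.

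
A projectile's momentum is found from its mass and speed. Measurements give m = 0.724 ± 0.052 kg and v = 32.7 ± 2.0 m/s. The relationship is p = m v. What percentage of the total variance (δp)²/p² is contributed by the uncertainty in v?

(δp/p)² = (1·δm/m)² + (1·δv/v)²
  m term: (1×0.0718)² = 0.00516
  v term: (1×0.0612)² = 0.00374
Total = 0.00890. Share from v = 0.00374/0.00890 = 0.420.

42.0%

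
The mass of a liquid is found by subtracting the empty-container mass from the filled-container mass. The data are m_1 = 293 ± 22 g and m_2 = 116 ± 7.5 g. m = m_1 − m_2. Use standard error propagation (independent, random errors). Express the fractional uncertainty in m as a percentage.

For a sum/difference, combine absolute errors in quadrature:
  (δm_1)² = 484;  (δm_2)² = 56.2
δm = √(540) = 23.2 g
m = 177 g, so δm/m = 23.2/177 = 0.131.

13.1%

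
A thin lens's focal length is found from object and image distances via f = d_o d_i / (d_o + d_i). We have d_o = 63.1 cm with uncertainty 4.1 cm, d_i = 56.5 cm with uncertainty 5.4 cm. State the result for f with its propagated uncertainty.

∂f/∂d_o = (d_i/(d_o+d_i))² = 0.223;  ∂f/∂d_i = (d_o/(d_o+d_i))² = 0.278
δf = √((∂f/∂d_o · δd_o)² + (∂f/∂d_i · δd_i)²) = √(0.837 + 2.26) = 1.76 cm
f = 29.8 cm.

29.8 ± 1.76 cm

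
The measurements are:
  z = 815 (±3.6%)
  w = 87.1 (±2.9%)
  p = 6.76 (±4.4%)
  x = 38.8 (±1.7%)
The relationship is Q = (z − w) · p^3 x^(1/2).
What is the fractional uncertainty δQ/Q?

Let u = z − w = 728. δu = √(δz² + δw²) = √(861 + 6.38) = 29.4, so δu/u = 0.0405.
Q is then a monomial in u, p, x:
δQ/Q = √((δu/u)² + (3·δp/p)² + (½·δx/x)²) = √(0.00164 + 0.0174 + 7.23e-05) = 0.138

0.138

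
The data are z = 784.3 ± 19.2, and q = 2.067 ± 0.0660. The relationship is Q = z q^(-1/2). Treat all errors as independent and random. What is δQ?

Products/powers → add relative errors in quadrature, weighted by exponent:
  (1·δz/z)² = (1×0.0245)² = 0.000599;  (−½·δq/q)² = (-0.5×0.0319)² = 0.000255
δQ/Q = √(0.000854) = 0.0292
Q = 545.5, so δQ = 0.0292 × 545.5 = 15.9.

15.9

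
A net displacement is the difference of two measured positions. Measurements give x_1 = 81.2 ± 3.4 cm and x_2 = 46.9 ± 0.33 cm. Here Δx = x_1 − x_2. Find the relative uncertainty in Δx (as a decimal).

Each term contributes (cᵢ δxᵢ)² to (δΔx)²:
  (δx_1)² = 11.6;  (δx_2)² = 0.109
δΔx = √(11.7) = 3.42 cm
Δx = 34.3 cm, so δΔx/Δx = 3.42/34.3 = 0.0996.

0.0996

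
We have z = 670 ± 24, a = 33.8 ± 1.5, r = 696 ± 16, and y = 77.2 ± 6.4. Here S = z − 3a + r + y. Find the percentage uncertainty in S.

Absolute uncertainties add in quadrature for a linear combination:
  (δz)² = 576;  (3·δa)² = 20.2;  (δr)² = 256;  (δy)² = 41.0
δS = √(893) = 29.9
S = 1340, so δS/S = 29.9/1340 = 0.0223.

2.23%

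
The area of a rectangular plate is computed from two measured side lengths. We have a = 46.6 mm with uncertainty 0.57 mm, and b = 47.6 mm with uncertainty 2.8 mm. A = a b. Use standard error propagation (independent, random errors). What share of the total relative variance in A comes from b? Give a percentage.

(δA/A)² = (1·δa/a)² + (1·δb/b)²
  a term: (1×0.0122)² = 0.000150
  b term: (1×0.0588)² = 0.00346
Total = 0.00361. Share from b = 0.00346/0.00361 = 0.959.

95.9%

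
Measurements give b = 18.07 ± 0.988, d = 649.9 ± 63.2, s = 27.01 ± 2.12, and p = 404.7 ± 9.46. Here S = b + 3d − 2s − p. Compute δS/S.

0.126

Absolute uncertainties add in quadrature for a linear combination:
  (δb)² = 0.976;  (3·δd)² = 35900;  (2·δs)² = 18.0;  (δp)² = 89.5
δS = √(36100) = 190
S = 1509, so δS/S = 190/1509 = 0.126.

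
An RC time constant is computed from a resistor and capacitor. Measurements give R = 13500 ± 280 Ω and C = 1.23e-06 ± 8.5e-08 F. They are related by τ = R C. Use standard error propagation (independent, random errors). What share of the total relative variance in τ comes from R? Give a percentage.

(δτ/τ)² = (1·δR/R)² + (1·δC/C)²
  R term: (1×0.0207)² = 0.000430
  C term: (1×0.0691)² = 0.00478
Total = 0.00521. Share from R = 0.000430/0.00521 = 0.0826.

8.26%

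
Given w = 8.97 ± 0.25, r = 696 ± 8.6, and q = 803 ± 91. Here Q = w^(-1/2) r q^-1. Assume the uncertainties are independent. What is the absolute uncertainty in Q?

0.0332

Products/powers → add relative errors in quadrature, weighted by exponent:
  (−½·δw/w)² = (-0.5×0.0279)² = 0.000194;  (1·δr/r)² = (1×0.0124)² = 0.000153;  (-1·δq/q)² = (-1×0.113)² = 0.0128
δQ/Q = √(0.0132) = 0.115
Q = 0.289, so δQ = 0.115 × 0.289 = 0.0332.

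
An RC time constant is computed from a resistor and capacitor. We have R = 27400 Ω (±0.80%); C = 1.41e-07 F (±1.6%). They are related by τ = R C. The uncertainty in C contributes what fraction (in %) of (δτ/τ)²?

80.0%

(δτ/τ)² = (1·δR/R)² + (1·δC/C)²
  R term: (1×0.00800)² = 6.4e-05
  C term: (1×0.0160)² = 0.000256
Total = 0.000320. Share from C = 0.000256/0.000320 = 0.800.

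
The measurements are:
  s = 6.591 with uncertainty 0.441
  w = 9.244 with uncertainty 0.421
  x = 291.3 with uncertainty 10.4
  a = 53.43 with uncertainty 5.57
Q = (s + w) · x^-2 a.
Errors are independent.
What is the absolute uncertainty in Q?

0.00132

Let u = s + w = 15.84. δu = √(δs² + δw²) = √(0.194 + 0.177) = 0.610, so δu/u = 0.0385.
Q is then a monomial in u, x, a:
δQ/Q = √((δu/u)² + (-2·δx/x)² + (1·δa/a)²) = √(0.00148 + 0.00510 + 0.0109) = 0.132
Q = 0.009971, so δQ = 0.132 × 0.009971 = 0.00132.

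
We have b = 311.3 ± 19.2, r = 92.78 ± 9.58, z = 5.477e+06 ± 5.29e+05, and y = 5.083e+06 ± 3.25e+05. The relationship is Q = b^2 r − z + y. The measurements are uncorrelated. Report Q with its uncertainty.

(8.597 ± 1.57) × 10^6

Let p = b^2·r = 8.991e+06. δp/p = √((2·δb/b)² + (1·δr/r)²) = √(0.0152 + 0.0107) = 0.161, so δp = 1.45e+06.
Q = p − z + y: δQ = √(δp² + δz² + δy²) = √(2.09e+12 + 2.8e+11 + 1.06e+11) = 1.57e+06
Q = 8.597e+06.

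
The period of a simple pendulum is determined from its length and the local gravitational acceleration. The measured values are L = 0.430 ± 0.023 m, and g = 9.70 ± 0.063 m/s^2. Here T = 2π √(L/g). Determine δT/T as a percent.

Relative error in a monomial: (δT/T)² = Σ (nᵢ · δxᵢ/xᵢ)².
  (½·δL/L)² = (0.5×0.0535)² = 0.000715;  (−½·δg/g)² = (-0.5×0.00649)² = 1.05e-05
δT/T = √(0.000726) = 0.0269

2.69%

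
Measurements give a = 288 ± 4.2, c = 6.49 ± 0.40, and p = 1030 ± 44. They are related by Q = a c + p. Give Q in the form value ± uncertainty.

Let w = a·c = 1870. δw/w = √((1·δa/a)² + (1·δc/c)²) = √(0.000213 + 0.00380) = 0.0633, so δw = 118.
Q = w + p: δQ = √(δw² + δp²) = √(14000 + 1940) = 126
Q = 2900.

2900 ± 126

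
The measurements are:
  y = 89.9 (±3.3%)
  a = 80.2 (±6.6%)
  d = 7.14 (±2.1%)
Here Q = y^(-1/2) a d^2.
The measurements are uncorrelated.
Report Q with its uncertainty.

431 ± 34.5

Products/powers → add relative errors in quadrature, weighted by exponent:
  (−½·δy/y)² = (-0.5×0.0330)² = 0.000272;  (1·δa/a)² = (1×0.0660)² = 0.00436;  (2·δd/d)² = (2×0.0210)² = 0.00176
δQ/Q = √(0.00639) = 0.0800
Q = 431, so δQ = 0.0800 × 431 = 34.5.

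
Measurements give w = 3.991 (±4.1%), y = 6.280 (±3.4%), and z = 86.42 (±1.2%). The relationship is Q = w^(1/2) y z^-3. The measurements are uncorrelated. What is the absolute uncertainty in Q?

Products/powers → add relative errors in quadrature, weighted by exponent:
  (½·δw/w)² = (0.5×0.0410)² = 0.000420;  (1·δy/y)² = (1×0.0340)² = 0.00116;  (-3·δz/z)² = (-3×0.0120)² = 0.00130
δQ/Q = √(0.00287) = 0.0536
Q = 1.944e-05, so δQ = 0.0536 × 1.944e-05 = 1.04e-06.

1.04e-06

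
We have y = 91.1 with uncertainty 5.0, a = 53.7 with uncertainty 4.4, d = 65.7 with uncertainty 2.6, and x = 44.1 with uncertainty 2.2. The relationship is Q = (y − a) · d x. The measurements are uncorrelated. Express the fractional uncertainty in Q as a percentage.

Let u = y − a = 37.4. δu = √(δy² + δa²) = √(25.0 + 19.4) = 6.66, so δu/u = 0.178.
Q is then a monomial in u, d, x:
δQ/Q = √((δu/u)² + (1·δd/d)² + (1·δx/x)²) = √(0.0317 + 0.00157 + 0.00249) = 0.189

18.9%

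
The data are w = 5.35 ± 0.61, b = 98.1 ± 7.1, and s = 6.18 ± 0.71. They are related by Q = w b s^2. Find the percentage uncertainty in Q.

26.7%

For a monomial Q ∝ w, b, s^2, fractional errors add in quadrature:
  (1·δw/w)² = (1×0.114)² = 0.0130;  (1·δb/b)² = (1×0.0724)² = 0.00524;  (2·δs/s)² = (2×0.115)² = 0.0528
δQ/Q = √(0.0710) = 0.267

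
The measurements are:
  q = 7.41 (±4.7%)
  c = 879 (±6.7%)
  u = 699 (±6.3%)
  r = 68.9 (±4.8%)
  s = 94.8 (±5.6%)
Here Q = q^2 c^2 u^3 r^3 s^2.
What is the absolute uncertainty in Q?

For a monomial Q ∝ q^2, c^2, u^3, r^3, s^2, fractional errors add in quadrature:
  (2·δq/q)² = (2×0.0470)² = 0.00884;  (2·δc/c)² = (2×0.0670)² = 0.0180;  (3·δu/u)² = (3×0.0630)² = 0.0357;  (3·δr/r)² = (3×0.0480)² = 0.0207;  (2·δs/s)² = (2×0.0560)² = 0.0125
δQ/Q = √(0.0958) = 0.310
Q = 4.26e+25, so δQ = 0.310 × 4.26e+25 = 1.32e+25.

1.32e+25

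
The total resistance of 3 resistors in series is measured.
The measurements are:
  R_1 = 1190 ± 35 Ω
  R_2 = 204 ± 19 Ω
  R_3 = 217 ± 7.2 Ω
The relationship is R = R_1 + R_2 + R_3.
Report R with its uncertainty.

1610 ± 40.5 Ω

Absolute uncertainties add in quadrature for a linear combination:
  (δR_1)² = 1220;  (δR_2)² = 361;  (δR_3)² = 51.8
δR = √(1640) = 40.5 Ω
R = 1610 Ω.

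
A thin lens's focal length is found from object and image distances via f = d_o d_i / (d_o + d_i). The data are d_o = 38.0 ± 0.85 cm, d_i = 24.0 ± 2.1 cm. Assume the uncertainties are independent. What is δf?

∂f/∂d_o = (d_i/(d_o+d_i))² = 0.150;  ∂f/∂d_i = (d_o/(d_o+d_i))² = 0.376
δf = √((∂f/∂d_o · δd_o)² + (∂f/∂d_i · δd_i)²) = √(0.0162 + 0.622) = 0.799 cm

0.799 cm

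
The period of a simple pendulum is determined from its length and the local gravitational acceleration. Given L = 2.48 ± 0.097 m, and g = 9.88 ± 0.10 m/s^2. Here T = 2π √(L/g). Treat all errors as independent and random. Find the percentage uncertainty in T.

2.02%

Each factor contributes (exponent × relative error)² to (δT/T)²:
  (½·δL/L)² = (0.5×0.0391)² = 0.000382;  (−½·δg/g)² = (-0.5×0.0101)² = 2.56e-05
δT/T = √(0.000408) = 0.0202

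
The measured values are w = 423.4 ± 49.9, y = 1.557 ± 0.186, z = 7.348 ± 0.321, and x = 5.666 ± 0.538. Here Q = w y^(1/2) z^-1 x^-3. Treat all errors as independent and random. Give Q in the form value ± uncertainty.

0.3953 ± 0.125

For a monomial Q ∝ w, y^(1/2), z^-1, x^-3, fractional errors add in quadrature:
  (1·δw/w)² = (1×0.118)² = 0.0139;  (½·δy/y)² = (0.5×0.119)² = 0.00357;  (-1·δz/z)² = (-1×0.0437)² = 0.00191;  (-3·δx/x)² = (-3×0.0950)² = 0.0811
δQ/Q = √(0.101) = 0.317
Q = 0.3953, so δQ = 0.317 × 0.3953 = 0.125.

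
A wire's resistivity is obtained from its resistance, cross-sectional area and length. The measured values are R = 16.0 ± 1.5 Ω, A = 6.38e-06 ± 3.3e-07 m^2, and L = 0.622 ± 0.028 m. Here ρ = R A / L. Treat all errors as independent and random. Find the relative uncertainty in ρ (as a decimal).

Products/powers → add relative errors in quadrature, weighted by exponent:
  (1·δR/R)² = (1×0.0938)² = 0.00879;  (1·δA/A)² = (1×0.0517)² = 0.00268;  (-1·δL/L)² = (-1×0.0450)² = 0.00203
δρ/ρ = √(0.0135) = 0.116

0.116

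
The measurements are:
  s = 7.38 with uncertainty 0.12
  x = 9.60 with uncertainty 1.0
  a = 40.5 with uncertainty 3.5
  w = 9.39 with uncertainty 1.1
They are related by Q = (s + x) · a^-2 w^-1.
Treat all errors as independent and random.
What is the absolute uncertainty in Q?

Let u = s + x = 17.0. δu = √(δs² + δx²) = √(0.0144 + 1.00) = 1.01, so δu/u = 0.0593.
Q is then a monomial in u, a, w:
δQ/Q = √((δu/u)² + (-2·δa/a)² + (-1·δw/w)²) = √(0.00352 + 0.0299 + 0.0137) = 0.217
Q = 0.00110, so δQ = 0.217 × 0.00110 = 0.000239.

0.000239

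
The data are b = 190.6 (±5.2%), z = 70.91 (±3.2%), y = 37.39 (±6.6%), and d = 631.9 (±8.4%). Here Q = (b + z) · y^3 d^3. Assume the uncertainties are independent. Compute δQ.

Let u = b + z = 261.5. δu = √(δb² + δz²) = √(98.2 + 5.15) = 10.2, so δu/u = 0.0389.
Q is then a monomial in u, y, d:
δQ/Q = √((δu/u)² + (3·δy/y)² + (3·δd/d)²) = √(0.00151 + 0.0392 + 0.0635) = 0.323
Q = 3.449e+15, so δQ = 0.323 × 3.449e+15 = 1.11e+15.

1.11e+15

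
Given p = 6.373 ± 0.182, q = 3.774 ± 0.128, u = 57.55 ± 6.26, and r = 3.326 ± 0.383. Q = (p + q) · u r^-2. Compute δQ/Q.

Let w = p + q = 10.15. δw = √(δp² + δq²) = √(0.0331 + 0.0164) = 0.223, so δw/w = 0.0219.
Q is then a monomial in w, u, r:
δQ/Q = √((δw/w)² + (1·δu/u)² + (-2·δr/r)²) = √(0.000481 + 0.0118 + 0.0530) = 0.256

0.256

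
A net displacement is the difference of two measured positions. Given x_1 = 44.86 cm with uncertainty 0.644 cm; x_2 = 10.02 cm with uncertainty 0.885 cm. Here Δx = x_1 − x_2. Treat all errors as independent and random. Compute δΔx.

Each term contributes (cᵢ δxᵢ)² to (δΔx)²:
  (δx_1)² = 0.415;  (δx_2)² = 0.783
δΔx = √(1.20) = 1.09 cm

1.09 cm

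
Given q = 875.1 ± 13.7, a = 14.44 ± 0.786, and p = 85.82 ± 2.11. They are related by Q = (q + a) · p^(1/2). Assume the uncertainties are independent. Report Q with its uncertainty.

8241 ± 163

Let u = q + a = 889.5. δu = √(δq² + δa²) = √(188 + 0.618) = 13.7, so δu/u = 0.0154.
Q is then a monomial in u, p:
δQ/Q = √((δu/u)² + (½·δp/p)²) = √(0.000238 + 0.000151) = 0.0197
Q = 8241, so δQ = 0.0197 × 8241 = 163.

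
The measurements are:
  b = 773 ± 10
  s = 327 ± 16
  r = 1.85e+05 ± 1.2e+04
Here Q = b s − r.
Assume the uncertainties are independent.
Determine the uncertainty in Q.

17500

Let p = b·s = 2.53e+05. δp/p = √((1·δb/b)² + (1·δs/s)²) = √(0.000167 + 0.00239) = 0.0506, so δp = 12800.
Q = p − r: δQ = √(δp² + δr²) = √(1.64e+08 + 1.44e+08) = 17500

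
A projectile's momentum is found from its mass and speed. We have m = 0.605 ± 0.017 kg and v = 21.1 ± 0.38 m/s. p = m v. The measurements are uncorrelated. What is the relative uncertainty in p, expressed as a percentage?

Relative error in a monomial: (δp/p)² = Σ (nᵢ · δxᵢ/xᵢ)².
  (1·δm/m)² = (1×0.0281)² = 0.000790;  (1·δv/v)² = (1×0.0180)² = 0.000324
δp/p = √(0.00111) = 0.0334

3.34%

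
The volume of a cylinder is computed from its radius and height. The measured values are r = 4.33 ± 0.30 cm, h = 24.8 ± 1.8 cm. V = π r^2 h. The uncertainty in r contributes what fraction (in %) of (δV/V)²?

(δV/V)² = (2·δr/r)² + (1·δh/h)²
  r term: (2×0.0693)² = 0.0192
  h term: (1×0.0726)² = 0.00527
Total = 0.0245. Share from r = 0.0192/0.0245 = 0.785.

78.5%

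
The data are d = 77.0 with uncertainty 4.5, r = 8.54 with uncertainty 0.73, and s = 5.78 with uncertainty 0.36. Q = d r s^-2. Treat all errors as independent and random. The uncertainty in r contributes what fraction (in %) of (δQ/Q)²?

27.8%

(δQ/Q)² = (1·δd/d)² + (1·δr/r)² + (-2·δs/s)²
  d term: (1×0.0584)² = 0.00342
  r term: (1×0.0855)² = 0.00731
  s term: (-2×0.0623)² = 0.0155
Total = 0.0262. Share from r = 0.00731/0.0262 = 0.278.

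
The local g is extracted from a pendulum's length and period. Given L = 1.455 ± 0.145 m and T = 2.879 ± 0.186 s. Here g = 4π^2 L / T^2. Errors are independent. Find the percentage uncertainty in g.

16.3%

g is a product of powers, so relative uncertainties combine in quadrature:
  (1·δL/L)² = (1×0.0997)² = 0.00993;  (-2·δT/T)² = (-2×0.0646)² = 0.0167
δg/g = √(0.0266) = 0.163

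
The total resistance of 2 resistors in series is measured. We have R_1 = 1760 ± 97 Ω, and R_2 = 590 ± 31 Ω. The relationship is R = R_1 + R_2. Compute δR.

Each term contributes (cᵢ δxᵢ)² to (δR)²:
  (δR_1)² = 9410;  (δR_2)² = 961
δR = √(10400) = 102 Ω

102 Ω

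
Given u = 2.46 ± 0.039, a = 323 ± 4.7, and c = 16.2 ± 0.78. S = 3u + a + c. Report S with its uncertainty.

S is a linear combination, so absolute uncertainties add in quadrature:
  (3·δu)² = 0.0137;  (δa)² = 22.1;  (δc)² = 0.608
δS = √(22.7) = 4.77
S = 347.

347 ± 4.77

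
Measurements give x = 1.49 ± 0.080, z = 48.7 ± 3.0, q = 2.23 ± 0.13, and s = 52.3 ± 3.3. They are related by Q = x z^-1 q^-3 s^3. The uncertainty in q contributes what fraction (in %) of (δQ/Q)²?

41.8%

(δQ/Q)² = (1·δx/x)² + (-1·δz/z)² + (-3·δq/q)² + (3·δs/s)²
  x term: (1×0.0537)² = 0.00288
  z term: (-1×0.0616)² = 0.00379
  q term: (-3×0.0583)² = 0.0306
  s term: (3×0.0631)² = 0.0358
Total = 0.0731. Share from q = 0.0306/0.0731 = 0.418.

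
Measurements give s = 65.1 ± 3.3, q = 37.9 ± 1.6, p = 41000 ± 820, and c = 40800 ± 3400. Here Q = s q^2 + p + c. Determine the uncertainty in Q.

Let w = s·q^2 = 93500. δw/w = √((1·δs/s)² + (2·δq/q)²) = √(0.00257 + 0.00713) = 0.0985, so δw = 9210.
Q = w + p + c: δQ = √(δw² + δp² + δc²) = √(8.48e+07 + 6.72e+05 + 1.16e+07) = 9850

9850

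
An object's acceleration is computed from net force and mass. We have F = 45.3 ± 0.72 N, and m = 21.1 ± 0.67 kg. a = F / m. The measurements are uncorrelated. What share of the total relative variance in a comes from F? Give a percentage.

(δa/a)² = (1·δF/F)² + (-1·δm/m)²
  F term: (1×0.0159)² = 0.000253
  m term: (-1×0.0318)² = 0.00101
Total = 0.00126. Share from F = 0.000253/0.00126 = 0.200.

20.0%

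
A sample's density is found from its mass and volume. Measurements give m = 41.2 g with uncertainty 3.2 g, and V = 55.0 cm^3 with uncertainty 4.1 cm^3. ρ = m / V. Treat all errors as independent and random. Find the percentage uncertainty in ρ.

Relative error in a monomial: (δρ/ρ)² = Σ (nᵢ · δxᵢ/xᵢ)².
  (1·δm/m)² = (1×0.0777)² = 0.00603;  (-1·δV/V)² = (-1×0.0745)² = 0.00556
δρ/ρ = √(0.0116) = 0.108

10.8%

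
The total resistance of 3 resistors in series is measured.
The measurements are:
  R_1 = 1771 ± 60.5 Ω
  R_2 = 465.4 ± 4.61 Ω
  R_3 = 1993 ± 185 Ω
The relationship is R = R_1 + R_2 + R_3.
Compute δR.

195 Ω

R is a linear combination, so absolute uncertainties add in quadrature:
  (δR_1)² = 3660;  (δR_2)² = 21.3;  (δR_3)² = 34200
δR = √(37900) = 195 Ω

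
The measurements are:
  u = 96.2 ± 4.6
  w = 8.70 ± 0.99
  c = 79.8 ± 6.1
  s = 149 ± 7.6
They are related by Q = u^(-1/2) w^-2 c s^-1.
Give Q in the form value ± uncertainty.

Since Q is a product/quotient, work with relative uncertainties:
  (−½·δu/u)² = (-0.5×0.0478)² = 0.000572;  (-2·δw/w)² = (-2×0.114)² = 0.0518;  (1·δc/c)² = (1×0.0764)² = 0.00584;  (-1·δs/s)² = (-1×0.0510)² = 0.00260
δQ/Q = √(0.0608) = 0.247
Q = 0.000721, so δQ = 0.247 × 0.000721 = 0.000178.

0.000721 ± 0.000178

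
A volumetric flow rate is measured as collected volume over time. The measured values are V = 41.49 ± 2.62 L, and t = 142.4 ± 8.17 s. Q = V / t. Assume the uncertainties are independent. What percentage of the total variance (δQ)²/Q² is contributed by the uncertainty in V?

54.8%

(δQ/Q)² = (1·δV/V)² + (-1·δt/t)²
  V term: (1×0.0631)² = 0.00399
  t term: (-1×0.0574)² = 0.00329
Total = 0.00728. Share from V = 0.00399/0.00728 = 0.548.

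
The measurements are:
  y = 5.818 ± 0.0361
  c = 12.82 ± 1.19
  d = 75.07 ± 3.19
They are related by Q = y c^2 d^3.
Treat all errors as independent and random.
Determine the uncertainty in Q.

9.11e+07

Relative error in a monomial: (δQ/Q)² = Σ (nᵢ · δxᵢ/xᵢ)².
  (1·δy/y)² = (1×0.00620)² = 3.85e-05;  (2·δc/c)² = (2×0.0928)² = 0.0345;  (3·δd/d)² = (3×0.0425)² = 0.0163
δQ/Q = √(0.0508) = 0.225
Q = 4.045e+08, so δQ = 0.225 × 4.045e+08 = 9.11e+07.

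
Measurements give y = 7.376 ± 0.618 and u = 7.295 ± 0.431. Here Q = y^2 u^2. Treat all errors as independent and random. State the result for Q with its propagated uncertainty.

Relative error in a monomial: (δQ/Q)² = Σ (nᵢ · δxᵢ/xᵢ)².
  (2·δy/y)² = (2×0.0838)² = 0.0281;  (2·δu/u)² = (2×0.0591)² = 0.0140
δQ/Q = √(0.0420) = 0.205
Q = 2895, so δQ = 0.205 × 2895 = 594.

2895 ± 594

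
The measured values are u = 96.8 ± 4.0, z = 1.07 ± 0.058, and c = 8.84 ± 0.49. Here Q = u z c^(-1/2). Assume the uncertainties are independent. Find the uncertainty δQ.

2.56

Since Q is a product/quotient, work with relative uncertainties:
  (1·δu/u)² = (1×0.0413)² = 0.00171;  (1·δz/z)² = (1×0.0542)² = 0.00294;  (−½·δc/c)² = (-0.5×0.0554)² = 0.000768
δQ/Q = √(0.00541) = 0.0736
Q = 34.8, so δQ = 0.0736 × 34.8 = 2.56.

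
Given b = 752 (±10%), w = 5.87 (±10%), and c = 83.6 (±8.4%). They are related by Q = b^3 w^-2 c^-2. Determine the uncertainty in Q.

702

Since Q is a product/quotient, work with relative uncertainties:
  (3·δb/b)² = (3×0.100)² = 0.0900;  (-2·δw/w)² = (-2×0.100)² = 0.0400;  (-2·δc/c)² = (-2×0.0840)² = 0.0282
δQ/Q = √(0.158) = 0.398
Q = 1770, so δQ = 0.398 × 1770 = 702.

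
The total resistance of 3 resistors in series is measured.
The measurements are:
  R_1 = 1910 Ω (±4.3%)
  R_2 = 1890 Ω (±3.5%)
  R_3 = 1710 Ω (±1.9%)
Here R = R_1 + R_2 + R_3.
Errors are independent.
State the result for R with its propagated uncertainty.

5510 ± 110 Ω

Absolute uncertainties add in quadrature for a linear combination:
  (δR_1)² = 6750;  (δR_2)² = 4380;  (δR_3)² = 1060
δR = √(12200) = 110 Ω
R = 5510 Ω.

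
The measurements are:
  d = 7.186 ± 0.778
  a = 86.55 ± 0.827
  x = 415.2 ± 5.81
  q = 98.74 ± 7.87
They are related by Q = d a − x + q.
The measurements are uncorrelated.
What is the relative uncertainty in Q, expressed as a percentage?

Let p = d·a = 621.9. δp/p = √((1·δd/d)² + (1·δa/a)²) = √(0.0117 + 9.13e-05) = 0.109, so δp = 67.6.
Q = p − x + q: δQ = √(δp² + δx² + δq²) = √(4570 + 33.8 + 61.9) = 68.3
Q = 305.5, so δQ/Q = 68.3/305.5 = 0.224.

22.4%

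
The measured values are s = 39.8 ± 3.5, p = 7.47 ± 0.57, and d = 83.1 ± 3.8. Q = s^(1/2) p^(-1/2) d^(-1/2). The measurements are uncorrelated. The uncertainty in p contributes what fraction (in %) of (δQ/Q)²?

(δQ/Q)² = (½·δs/s)² + (−½·δp/p)² + (−½·δd/d)²
  s term: (0.5×0.0879)² = 0.00193
  p term: (-0.5×0.0763)² = 0.00146
  d term: (-0.5×0.0457)² = 0.000523
Total = 0.00391. Share from p = 0.00146/0.00391 = 0.372.

37.2%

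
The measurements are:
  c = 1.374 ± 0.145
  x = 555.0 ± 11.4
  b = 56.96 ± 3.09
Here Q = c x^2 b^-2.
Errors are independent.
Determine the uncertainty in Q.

Q is a product of powers, so relative uncertainties combine in quadrature:
  (1·δc/c)² = (1×0.106)² = 0.0111;  (2·δx/x)² = (2×0.0205)² = 0.00169;  (-2·δb/b)² = (-2×0.0542)² = 0.0118
δQ/Q = √(0.0246) = 0.157
Q = 130.4, so δQ = 0.157 × 130.4 = 20.5.

20.5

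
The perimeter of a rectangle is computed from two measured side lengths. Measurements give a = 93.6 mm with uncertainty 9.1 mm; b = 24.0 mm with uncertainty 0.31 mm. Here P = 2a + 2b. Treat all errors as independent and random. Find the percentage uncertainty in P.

Absolute uncertainties add in quadrature for a linear combination:
  (2·δa)² = 331;  (2·δb)² = 0.384
δP = √(332) = 18.2 mm
P = 235 mm, so δP/P = 18.2/235 = 0.0774.

7.74%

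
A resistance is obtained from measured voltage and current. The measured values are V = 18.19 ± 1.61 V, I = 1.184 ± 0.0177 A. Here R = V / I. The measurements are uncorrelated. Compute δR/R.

0.0898

Relative error in a monomial: (δR/R)² = Σ (nᵢ · δxᵢ/xᵢ)².
  (1·δV/V)² = (1×0.0885)² = 0.00783;  (-1·δI/I)² = (-1×0.0149)² = 0.000223
δR/R = √(0.00806) = 0.0898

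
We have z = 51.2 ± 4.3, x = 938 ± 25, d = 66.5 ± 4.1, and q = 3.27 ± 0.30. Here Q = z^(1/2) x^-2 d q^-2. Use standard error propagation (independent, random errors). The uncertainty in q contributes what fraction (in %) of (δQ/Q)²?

80.0%

(δQ/Q)² = (½·δz/z)² + (-2·δx/x)² + (1·δd/d)² + (-2·δq/q)²
  z term: (0.5×0.0840)² = 0.00176
  x term: (-2×0.0267)² = 0.00284
  d term: (1×0.0617)² = 0.00380
  q term: (-2×0.0917)² = 0.0337
Total = 0.0421. Share from q = 0.0337/0.0421 = 0.800.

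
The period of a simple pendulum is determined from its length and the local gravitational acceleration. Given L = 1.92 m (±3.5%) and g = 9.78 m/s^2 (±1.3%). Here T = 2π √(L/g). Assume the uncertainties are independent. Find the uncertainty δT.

Each factor contributes (exponent × relative error)² to (δT/T)²:
  (½·δL/L)² = (0.5×0.0350)² = 0.000306;  (−½·δg/g)² = (-0.5×0.0130)² = 4.23e-05
δT/T = √(0.000349) = 0.0187
T = 2.78 s, so δT = 0.0187 × 2.78 = 0.0520 s.

0.0520 s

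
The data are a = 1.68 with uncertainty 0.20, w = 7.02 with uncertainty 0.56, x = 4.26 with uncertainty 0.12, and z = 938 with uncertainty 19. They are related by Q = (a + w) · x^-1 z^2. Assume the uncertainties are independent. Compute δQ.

Let u = a + w = 8.70. δu = √(δa² + δw²) = √(0.0400 + 0.314) = 0.595, so δu/u = 0.0683.
Q is then a monomial in u, x, z:
δQ/Q = √((δu/u)² + (-1·δx/x)² + (2·δz/z)²) = √(0.00467 + 0.000793 + 0.00164) = 0.0843
Q = 1.8e+06, so δQ = 0.0843 × 1.8e+06 = 1.51e+05.

1.51e+05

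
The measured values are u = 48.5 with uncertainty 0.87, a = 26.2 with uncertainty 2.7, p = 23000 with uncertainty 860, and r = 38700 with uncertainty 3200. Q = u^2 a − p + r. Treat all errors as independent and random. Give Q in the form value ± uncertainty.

Let w = u^2·a = 61600. δw/w = √((2·δu/u)² + (1·δa/a)²) = √(0.00129 + 0.0106) = 0.109, so δw = 6720.
Q = w − p + r: δQ = √(δw² + δp² + δr²) = √(4.52e+07 + 7.4e+05 + 1.02e+07) = 7500
Q = 77300.

77300 ± 7500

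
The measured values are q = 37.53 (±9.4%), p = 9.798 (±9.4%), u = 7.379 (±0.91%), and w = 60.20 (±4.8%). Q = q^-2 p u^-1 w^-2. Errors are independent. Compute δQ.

Products/powers → add relative errors in quadrature, weighted by exponent:
  (-2·δq/q)² = (-2×0.0940)² = 0.0353;  (1·δp/p)² = (1×0.0940)² = 0.00884;  (-1·δu/u)² = (-1×0.00910)² = 8.28e-05;  (-2·δw/w)² = (-2×0.0480)² = 0.00922
δQ/Q = √(0.0535) = 0.231
Q = 2.601e-07, so δQ = 0.231 × 2.601e-07 = 6.02e-08.

6.02e-08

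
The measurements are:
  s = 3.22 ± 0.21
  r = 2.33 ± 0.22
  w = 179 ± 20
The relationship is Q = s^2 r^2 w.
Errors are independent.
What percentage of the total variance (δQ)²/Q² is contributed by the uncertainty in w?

(δQ/Q)² = (2·δs/s)² + (2·δr/r)² + (1·δw/w)²
  s term: (2×0.0652)² = 0.0170
  r term: (2×0.0944)² = 0.0357
  w term: (1×0.112)² = 0.0125
Total = 0.0652. Share from w = 0.0125/0.0652 = 0.192.

19.2%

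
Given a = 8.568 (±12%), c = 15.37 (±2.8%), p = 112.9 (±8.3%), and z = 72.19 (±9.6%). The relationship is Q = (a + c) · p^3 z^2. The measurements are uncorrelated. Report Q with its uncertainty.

Let u = a + c = 23.94. δu = √(δa² + δc²) = √(1.06 + 0.185) = 1.11, so δu/u = 0.0466.
Q is then a monomial in u, p, z:
δQ/Q = √((δu/u)² + (3·δp/p)² + (2·δz/z)²) = √(0.00217 + 0.0620 + 0.0369) = 0.318
Q = 1.795e+11, so δQ = 0.318 × 1.795e+11 = 5.71e+10.

(1.795 ± 0.571) × 10^11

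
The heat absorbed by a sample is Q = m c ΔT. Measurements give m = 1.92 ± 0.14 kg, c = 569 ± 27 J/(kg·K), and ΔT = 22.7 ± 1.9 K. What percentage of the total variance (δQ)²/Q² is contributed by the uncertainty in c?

15.4%

(δQ/Q)² = (1·δm/m)² + (1·δc/c)² + (1·δΔT/ΔT)²
  m term: (1×0.0729)² = 0.00532
  c term: (1×0.0475)² = 0.00225
  ΔT term: (1×0.0837)² = 0.00701
Total = 0.0146. Share from c = 0.00225/0.0146 = 0.154.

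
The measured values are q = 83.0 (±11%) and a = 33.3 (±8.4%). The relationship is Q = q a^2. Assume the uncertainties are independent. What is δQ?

18500

Relative error in a monomial: (δQ/Q)² = Σ (nᵢ · δxᵢ/xᵢ)².
  (1·δq/q)² = (1×0.110)² = 0.0121;  (2·δa/a)² = (2×0.0840)² = 0.0282
δQ/Q = √(0.0403) = 0.201
Q = 92000, so δQ = 0.201 × 92000 = 18500.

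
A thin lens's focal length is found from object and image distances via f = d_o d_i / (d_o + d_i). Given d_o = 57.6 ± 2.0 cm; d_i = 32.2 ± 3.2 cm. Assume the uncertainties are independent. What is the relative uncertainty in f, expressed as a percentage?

∂f/∂d_o = (d_i/(d_o+d_i))² = 0.129;  ∂f/∂d_i = (d_o/(d_o+d_i))² = 0.411
δf = √((∂f/∂d_o · δd_o)² + (∂f/∂d_i · δd_i)²) = √(0.0661 + 1.73) = 1.34 cm
f = 20.7 cm, so δf/f = 1.34/20.7 = 0.0649.

6.49%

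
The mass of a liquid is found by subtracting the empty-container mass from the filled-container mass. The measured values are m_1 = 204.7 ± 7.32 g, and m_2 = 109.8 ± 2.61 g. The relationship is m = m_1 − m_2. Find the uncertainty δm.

For a sum/difference, combine absolute errors in quadrature:
  (δm_1)² = 53.6;  (δm_2)² = 6.81
δm = √(60.4) = 7.77 g

7.77 g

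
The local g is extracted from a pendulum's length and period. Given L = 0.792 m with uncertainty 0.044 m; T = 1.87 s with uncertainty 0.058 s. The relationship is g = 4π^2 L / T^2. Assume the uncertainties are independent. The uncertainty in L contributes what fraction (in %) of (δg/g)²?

44.5%

(δg/g)² = (1·δL/L)² + (-2·δT/T)²
  L term: (1×0.0556)² = 0.00309
  T term: (-2×0.0310)² = 0.00385
Total = 0.00693. Share from L = 0.00309/0.00693 = 0.445.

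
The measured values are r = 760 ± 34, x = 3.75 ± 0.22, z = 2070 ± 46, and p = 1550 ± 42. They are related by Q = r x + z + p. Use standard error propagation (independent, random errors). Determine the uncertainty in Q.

Let w = r·x = 2850. δw/w = √((1·δr/r)² + (1·δx/x)²) = √(0.00200 + 0.00344) = 0.0738, so δw = 210.
Q = w + z + p: δQ = √(δw² + δz² + δp²) = √(44200 + 2120 + 1760) = 219

219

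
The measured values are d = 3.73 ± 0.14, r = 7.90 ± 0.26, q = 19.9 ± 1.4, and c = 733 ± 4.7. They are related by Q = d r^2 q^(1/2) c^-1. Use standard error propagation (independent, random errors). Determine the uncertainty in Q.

Since Q is a product/quotient, work with relative uncertainties:
  (1·δd/d)² = (1×0.0375)² = 0.00141;  (2·δr/r)² = (2×0.0329)² = 0.00433;  (½·δq/q)² = (0.5×0.0704)² = 0.00124;  (-1·δc/c)² = (-1×0.00641)² = 4.11e-05
δQ/Q = √(0.00702) = 0.0838
Q = 1.42, so δQ = 0.0838 × 1.42 = 0.119.

0.119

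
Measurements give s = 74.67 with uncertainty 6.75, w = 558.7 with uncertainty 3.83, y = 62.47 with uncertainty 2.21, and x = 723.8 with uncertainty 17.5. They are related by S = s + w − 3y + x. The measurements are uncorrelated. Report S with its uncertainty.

1170 ± 20.3

Absolute uncertainties add in quadrature for a linear combination:
  (δs)² = 45.6;  (δw)² = 14.7;  (3·δy)² = 44.0;  (δx)² = 306
δS = √(410) = 20.3
S = 1170.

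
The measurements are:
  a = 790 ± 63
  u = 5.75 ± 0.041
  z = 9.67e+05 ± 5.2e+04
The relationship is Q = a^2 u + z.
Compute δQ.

5.75e+05

Let p = a^2·u = 3.59e+06. δp/p = √((2·δa/a)² + (1·δu/u)²) = √(0.0254 + 5.08e-05) = 0.160, so δp = 5.73e+05.
Q = p + z: δQ = √(δp² + δz²) = √(3.28e+11 + 2.7e+09) = 5.75e+05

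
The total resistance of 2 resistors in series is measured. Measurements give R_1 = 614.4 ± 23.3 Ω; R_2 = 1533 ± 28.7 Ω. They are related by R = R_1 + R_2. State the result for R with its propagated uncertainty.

Sums and differences: (δR)² = Σ (cᵢ δxᵢ)².
  (δR_1)² = 543;  (δR_2)² = 824
δR = √(1370) = 37.0 Ω
R = 2147 Ω.

2147 ± 37.0 Ω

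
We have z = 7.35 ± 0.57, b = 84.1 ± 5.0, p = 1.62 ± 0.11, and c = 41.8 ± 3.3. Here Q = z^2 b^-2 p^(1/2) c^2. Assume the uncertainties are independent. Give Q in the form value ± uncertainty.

17.0 ± 4.31

Q is a product of powers, so relative uncertainties combine in quadrature:
  (2·δz/z)² = (2×0.0776)² = 0.0241;  (-2·δb/b)² = (-2×0.0595)² = 0.0141;  (½·δp/p)² = (0.5×0.0679)² = 0.00115;  (2·δc/c)² = (2×0.0789)² = 0.0249
δQ/Q = √(0.0643) = 0.254
Q = 17.0, so δQ = 0.254 × 17.0 = 4.31.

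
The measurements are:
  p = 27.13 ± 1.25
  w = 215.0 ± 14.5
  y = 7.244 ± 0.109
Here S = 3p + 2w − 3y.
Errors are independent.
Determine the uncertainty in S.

29.2

S is a linear combination, so absolute uncertainties add in quadrature:
  (3·δp)² = 14.1;  (2·δw)² = 841;  (3·δy)² = 0.107
δS = √(855) = 29.2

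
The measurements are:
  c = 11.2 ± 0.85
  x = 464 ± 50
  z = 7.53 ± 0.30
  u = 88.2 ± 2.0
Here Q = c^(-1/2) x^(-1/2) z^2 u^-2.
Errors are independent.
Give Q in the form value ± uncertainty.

For a monomial Q ∝ c^(-1/2), x^(-1/2), z^2, u^-2, fractional errors add in quadrature:
  (−½·δc/c)² = (-0.5×0.0759)² = 0.00144;  (−½·δx/x)² = (-0.5×0.108)² = 0.00290;  (2·δz/z)² = (2×0.0398)² = 0.00635;  (-2·δu/u)² = (-2×0.0227)² = 0.00206
δQ/Q = √(0.0127) = 0.113
Q = 0.000101, so δQ = 0.113 × 0.000101 = 1.14e-05.

(1.01 ± 0.114) × 10^-4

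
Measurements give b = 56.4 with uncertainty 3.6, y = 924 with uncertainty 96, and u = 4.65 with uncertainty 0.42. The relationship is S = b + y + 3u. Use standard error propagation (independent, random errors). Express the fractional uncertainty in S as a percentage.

Absolute uncertainties add in quadrature for a linear combination:
  (δb)² = 13.0;  (δy)² = 9220;  (3·δu)² = 1.59
δS = √(9230) = 96.1
S = 994, so δS/S = 96.1/994 = 0.0966.

9.66%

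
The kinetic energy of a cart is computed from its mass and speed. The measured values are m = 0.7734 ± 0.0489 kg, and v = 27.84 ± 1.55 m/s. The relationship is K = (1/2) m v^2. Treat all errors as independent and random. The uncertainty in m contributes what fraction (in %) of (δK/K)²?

24.4%

(δK/K)² = (1·δm/m)² + (2·δv/v)²
  m term: (1×0.0632)² = 0.00400
  v term: (2×0.0557)² = 0.0124
Total = 0.0164. Share from m = 0.00400/0.0164 = 0.244.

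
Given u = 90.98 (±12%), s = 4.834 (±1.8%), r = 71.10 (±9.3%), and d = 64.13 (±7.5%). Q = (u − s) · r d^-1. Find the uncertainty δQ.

Let w = u − s = 86.15. δw = √(δu² + δs²) = √(119 + 0.00757) = 10.9, so δw/w = 0.127.
Q is then a monomial in w, r, d:
δQ/Q = √((δw/w)² + (1·δr/r)² + (-1·δd/d)²) = √(0.0161 + 0.00865 + 0.00562) = 0.174
Q = 95.51, so δQ = 0.174 × 95.51 = 16.6.

16.6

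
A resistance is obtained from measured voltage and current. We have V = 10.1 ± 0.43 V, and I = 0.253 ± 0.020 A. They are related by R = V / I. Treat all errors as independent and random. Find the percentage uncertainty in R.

8.98%

Each factor contributes (exponent × relative error)² to (δR/R)²:
  (1·δV/V)² = (1×0.0426)² = 0.00181;  (-1·δI/I)² = (-1×0.0791)² = 0.00625
δR/R = √(0.00806) = 0.0898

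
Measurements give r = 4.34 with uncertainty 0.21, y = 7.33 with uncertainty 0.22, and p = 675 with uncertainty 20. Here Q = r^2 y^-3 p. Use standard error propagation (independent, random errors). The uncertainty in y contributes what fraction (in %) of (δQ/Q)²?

(δQ/Q)² = (2·δr/r)² + (-3·δy/y)² + (1·δp/p)²
  r term: (2×0.0484)² = 0.00937
  y term: (-3×0.0300)² = 0.00811
  p term: (1×0.0296)² = 0.000878
Total = 0.0184. Share from y = 0.00811/0.0184 = 0.442.

44.2%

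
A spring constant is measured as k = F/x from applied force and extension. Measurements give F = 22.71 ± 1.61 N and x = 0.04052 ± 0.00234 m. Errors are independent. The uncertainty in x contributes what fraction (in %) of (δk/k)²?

(δk/k)² = (1·δF/F)² + (-1·δx/x)²
  F term: (1×0.0709)² = 0.00503
  x term: (-1×0.0577)² = 0.00333
Total = 0.00836. Share from x = 0.00333/0.00836 = 0.399.

39.9%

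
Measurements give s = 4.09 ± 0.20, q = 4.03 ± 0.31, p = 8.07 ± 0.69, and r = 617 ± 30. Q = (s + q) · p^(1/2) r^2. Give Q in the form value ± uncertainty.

Let u = s + q = 8.12. δu = √(δs² + δq²) = √(0.0400 + 0.0961) = 0.369, so δu/u = 0.0454.
Q is then a monomial in u, p, r:
δQ/Q = √((δu/u)² + (½·δp/p)² + (2·δr/r)²) = √(0.00206 + 0.00183 + 0.00946) = 0.116
Q = 8.78e+06, so δQ = 0.116 × 8.78e+06 = 1.01e+06.

(8.78 ± 1.01) × 10^6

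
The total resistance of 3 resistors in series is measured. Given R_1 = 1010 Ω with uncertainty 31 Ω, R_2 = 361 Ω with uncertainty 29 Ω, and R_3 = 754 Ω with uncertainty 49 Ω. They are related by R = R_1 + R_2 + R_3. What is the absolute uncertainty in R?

For a sum/difference, combine absolute errors in quadrature:
  (δR_1)² = 961;  (δR_2)² = 841;  (δR_3)² = 2400
δR = √(4200) = 64.8 Ω

64.8 Ω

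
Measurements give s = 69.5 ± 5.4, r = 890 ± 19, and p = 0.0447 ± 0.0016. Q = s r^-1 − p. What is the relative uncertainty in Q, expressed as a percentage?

19.4%

Let w = s·r^-1 = 0.0781. δw/w = √((1·δs/s)² + (-1·δr/r)²) = √(0.00604 + 0.000456) = 0.0806, so δw = 0.00629.
Q = w − p: δQ = √(δw² + δp²) = √(3.96e-05 + 2.56e-06) = 0.00649
Q = 0.0334, so δQ/Q = 0.00649/0.0334 = 0.194.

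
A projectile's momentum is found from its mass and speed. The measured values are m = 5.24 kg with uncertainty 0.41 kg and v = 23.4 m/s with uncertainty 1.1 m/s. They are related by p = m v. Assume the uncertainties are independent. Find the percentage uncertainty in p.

9.13%

For a monomial p ∝ m, v, fractional errors add in quadrature:
  (1·δm/m)² = (1×0.0782)² = 0.00612;  (1·δv/v)² = (1×0.0470)² = 0.00221
δp/p = √(0.00833) = 0.0913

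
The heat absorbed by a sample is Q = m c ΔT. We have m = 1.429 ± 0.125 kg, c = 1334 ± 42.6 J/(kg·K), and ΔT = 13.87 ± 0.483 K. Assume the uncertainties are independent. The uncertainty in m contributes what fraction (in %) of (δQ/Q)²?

(δQ/Q)² = (1·δm/m)² + (1·δc/c)² + (1·δΔT/ΔT)²
  m term: (1×0.0875)² = 0.00765
  c term: (1×0.0319)² = 0.00102
  ΔT term: (1×0.0348)² = 0.00121
Total = 0.00988. Share from m = 0.00765/0.00988 = 0.774.

77.4%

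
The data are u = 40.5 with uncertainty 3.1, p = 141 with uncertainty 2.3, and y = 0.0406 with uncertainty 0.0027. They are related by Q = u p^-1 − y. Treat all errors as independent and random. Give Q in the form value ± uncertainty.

0.247 ± 0.0226

Let w = u·p^-1 = 0.287. δw/w = √((1·δu/u)² + (-1·δp/p)²) = √(0.00586 + 0.000266) = 0.0783, so δw = 0.0225.
Q = w − y: δQ = √(δw² + δy²) = √(0.000505 + 7.29e-06) = 0.0226
Q = 0.247.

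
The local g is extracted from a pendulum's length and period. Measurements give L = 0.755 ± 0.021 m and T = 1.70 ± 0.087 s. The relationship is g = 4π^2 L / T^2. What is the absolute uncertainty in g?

g is a product of powers, so relative uncertainties combine in quadrature:
  (1·δL/L)² = (1×0.0278)² = 0.000774;  (-2·δT/T)² = (-2×0.0512)² = 0.0105
δg/g = √(0.0112) = 0.106
g = 10.3 m/s^2, so δg = 0.106 × 10.3 = 1.09 m/s^2.

1.09 m/s^2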